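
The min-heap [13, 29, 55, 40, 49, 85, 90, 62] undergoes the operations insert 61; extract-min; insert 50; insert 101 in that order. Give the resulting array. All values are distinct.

insert 61:
  append 61 at index 8 → [13, 29, 55, 40, 49, 85, 90, 62, 61] (no swap needed)
extract-min → returns 13:
  remove root 13; move last element 61 to root → [61, 29, 55, 40, 49, 85, 90, 62]
  61 vs smaller child 29 at index 1, swap → [29, 61, 55, 40, 49, 85, 90, 62]
  61 vs smaller child 40 at index 3, swap → [29, 40, 55, 61, 49, 85, 90, 62]
insert 50:
  append 50 at index 8 → [29, 40, 55, 61, 49, 85, 90, 62, 50]
  50 < parent 61 at index 3, swap → [29, 40, 55, 50, 49, 85, 90, 62, 61]
insert 101:
  append 101 at index 9 → [29, 40, 55, 50, 49, 85, 90, 62, 61, 101] (no swap needed)

[29, 40, 55, 50, 49, 85, 90, 62, 61, 101]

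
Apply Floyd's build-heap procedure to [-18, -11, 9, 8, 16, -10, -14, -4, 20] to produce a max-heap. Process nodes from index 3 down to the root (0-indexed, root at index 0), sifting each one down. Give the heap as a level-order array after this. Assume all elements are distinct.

[20, 16, 9, 8, -18, -10, -14, -4, -11]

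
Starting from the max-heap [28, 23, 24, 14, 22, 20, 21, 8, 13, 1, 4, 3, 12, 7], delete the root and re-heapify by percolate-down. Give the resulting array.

[24, 23, 21, 14, 22, 20, 7, 8, 13, 1, 4, 3, 12]

remove root 28; move last element 7 to root → [7, 23, 24, 14, 22, 20, 21, 8, 13, 1, 4, 3, 12]
7 vs larger child 24 at index 2, swap → [24, 23, 7, 14, 22, 20, 21, 8, 13, 1, 4, 3, 12]
7 vs larger child 21 at index 6, swap → [24, 23, 21, 14, 22, 20, 7, 8, 13, 1, 4, 3, 12]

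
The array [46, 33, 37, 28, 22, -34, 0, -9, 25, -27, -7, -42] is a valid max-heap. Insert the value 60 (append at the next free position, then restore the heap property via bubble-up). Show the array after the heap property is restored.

[60, 33, 46, 28, 22, 37, 0, -9, 25, -27, -7, -42, -34]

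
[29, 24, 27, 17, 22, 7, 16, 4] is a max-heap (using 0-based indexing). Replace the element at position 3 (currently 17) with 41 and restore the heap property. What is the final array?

[41, 29, 27, 24, 22, 7, 16, 4]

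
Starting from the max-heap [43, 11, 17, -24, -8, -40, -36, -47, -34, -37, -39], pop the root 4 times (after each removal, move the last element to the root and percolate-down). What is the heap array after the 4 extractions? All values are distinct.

[-24, -34, -36, -47, -37, -40, -39]

extract-max #1 returns 43:
  remove root 43; move last element -39 to root → [-39, 11, 17, -24, -8, -40, -36, -47, -34, -37]
  -39 vs larger child 17 at index 2, swap → [17, 11, -39, -24, -8, -40, -36, -47, -34, -37]
  -39 vs larger child -36 at index 6, swap → [17, 11, -36, -24, -8, -40, -39, -47, -34, -37]
extract-max #2 returns 17:
  remove root 17; move last element -37 to root → [-37, 11, -36, -24, -8, -40, -39, -47, -34]
  -37 vs larger child 11 at index 1, swap → [11, -37, -36, -24, -8, -40, -39, -47, -34]
  -37 vs larger child -8 at index 4, swap → [11, -8, -36, -24, -37, -40, -39, -47, -34]
extract-max #3 returns 11:
  remove root 11; move last element -34 to root → [-34, -8, -36, -24, -37, -40, -39, -47]
  -34 vs larger child -8 at index 1, swap → [-8, -34, -36, -24, -37, -40, -39, -47]
  -34 vs larger child -24 at index 3, swap → [-8, -24, -36, -34, -37, -40, -39, -47]
extract-max #4 returns -8:
  remove root -8; move last element -47 to root → [-47, -24, -36, -34, -37, -40, -39]
  -47 vs larger child -24 at index 1, swap → [-24, -47, -36, -34, -37, -40, -39]
  -47 vs larger child -34 at index 3, swap → [-24, -34, -36, -47, -37, -40, -39]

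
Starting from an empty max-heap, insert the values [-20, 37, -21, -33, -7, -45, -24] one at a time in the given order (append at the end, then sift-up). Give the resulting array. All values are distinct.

Insert -20:
  append -20 at index 0 → [-20] (no swap needed)
Insert 37:
  append 37 at index 1 → [-20, 37]
  37 > parent -20 at index 0, swap → [37, -20]
Insert -21:
  append -21 at index 2 → [37, -20, -21] (no swap needed)
Insert -33:
  append -33 at index 3 → [37, -20, -21, -33] (no swap needed)
Insert -7:
  append -7 at index 4 → [37, -20, -21, -33, -7]
  -7 > parent -20 at index 1, swap → [37, -7, -21, -33, -20]
Insert -45:
  append -45 at index 5 → [37, -7, -21, -33, -20, -45] (no swap needed)
Insert -24:
  append -24 at index 6 → [37, -7, -21, -33, -20, -45, -24] (no swap needed)

[37, -7, -21, -33, -20, -45, -24]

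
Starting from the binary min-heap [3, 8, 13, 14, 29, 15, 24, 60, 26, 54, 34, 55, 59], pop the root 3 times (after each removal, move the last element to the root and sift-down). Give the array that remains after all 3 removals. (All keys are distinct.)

[14, 26, 15, 34, 29, 55, 24, 60, 59, 54]

extract-min #1 returns 3:
  remove root 3; move last element 59 to root → [59, 8, 13, 14, 29, 15, 24, 60, 26, 54, 34, 55]
  59 vs smaller child 8 at index 1, swap → [8, 59, 13, 14, 29, 15, 24, 60, 26, 54, 34, 55]
  59 vs smaller child 14 at index 3, swap → [8, 14, 13, 59, 29, 15, 24, 60, 26, 54, 34, 55]
  59 vs smaller child 26 at index 8, swap → [8, 14, 13, 26, 29, 15, 24, 60, 59, 54, 34, 55]
extract-min #2 returns 8:
  remove root 8; move last element 55 to root → [55, 14, 13, 26, 29, 15, 24, 60, 59, 54, 34]
  55 vs smaller child 13 at index 2, swap → [13, 14, 55, 26, 29, 15, 24, 60, 59, 54, 34]
  55 vs smaller child 15 at index 5, swap → [13, 14, 15, 26, 29, 55, 24, 60, 59, 54, 34]
extract-min #3 returns 13:
  remove root 13; move last element 34 to root → [34, 14, 15, 26, 29, 55, 24, 60, 59, 54]
  34 vs smaller child 14 at index 1, swap → [14, 34, 15, 26, 29, 55, 24, 60, 59, 54]
  34 vs smaller child 26 at index 3, swap → [14, 26, 15, 34, 29, 55, 24, 60, 59, 54]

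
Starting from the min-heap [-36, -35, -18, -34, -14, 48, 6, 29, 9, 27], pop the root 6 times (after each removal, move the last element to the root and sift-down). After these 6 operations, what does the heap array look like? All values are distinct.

[9, 27, 48, 29]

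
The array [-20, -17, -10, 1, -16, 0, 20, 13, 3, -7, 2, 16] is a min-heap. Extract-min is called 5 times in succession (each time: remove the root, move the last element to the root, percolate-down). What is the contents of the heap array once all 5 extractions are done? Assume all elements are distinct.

[0, 1, 13, 3, 2, 16, 20]

extract-min #1 returns -20:
  remove root -20; move last element 16 to root → [16, -17, -10, 1, -16, 0, 20, 13, 3, -7, 2]
  16 vs smaller child -17 at index 1, swap → [-17, 16, -10, 1, -16, 0, 20, 13, 3, -7, 2]
  16 vs smaller child -16 at index 4, swap → [-17, -16, -10, 1, 16, 0, 20, 13, 3, -7, 2]
  16 vs smaller child -7 at index 9, swap → [-17, -16, -10, 1, -7, 0, 20, 13, 3, 16, 2]
extract-min #2 returns -17:
  remove root -17; move last element 2 to root → [2, -16, -10, 1, -7, 0, 20, 13, 3, 16]
  2 vs smaller child -16 at index 1, swap → [-16, 2, -10, 1, -7, 0, 20, 13, 3, 16]
  2 vs smaller child -7 at index 4, swap → [-16, -7, -10, 1, 2, 0, 20, 13, 3, 16]
extract-min #3 returns -16:
  remove root -16; move last element 16 to root → [16, -7, -10, 1, 2, 0, 20, 13, 3]
  16 vs smaller child -10 at index 2, swap → [-10, -7, 16, 1, 2, 0, 20, 13, 3]
  16 vs smaller child 0 at index 5, swap → [-10, -7, 0, 1, 2, 16, 20, 13, 3]
extract-min #4 returns -10:
  remove root -10; move last element 3 to root → [3, -7, 0, 1, 2, 16, 20, 13]
  3 vs smaller child -7 at index 1, swap → [-7, 3, 0, 1, 2, 16, 20, 13]
  3 vs smaller child 1 at index 3, swap → [-7, 1, 0, 3, 2, 16, 20, 13]
extract-min #5 returns -7:
  remove root -7; move last element 13 to root → [13, 1, 0, 3, 2, 16, 20]
  13 vs smaller child 0 at index 2, swap → [0, 1, 13, 3, 2, 16, 20]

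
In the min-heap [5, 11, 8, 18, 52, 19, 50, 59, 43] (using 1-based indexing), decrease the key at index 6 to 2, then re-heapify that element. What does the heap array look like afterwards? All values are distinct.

[2, 11, 5, 18, 52, 8, 50, 59, 43]

set index 6 from 19 to 2 → [5, 11, 8, 18, 52, 2, 50, 59, 43]
2 < parent 8 at index 3, swap → [5, 11, 2, 18, 52, 8, 50, 59, 43]
2 < parent 5 at index 1, swap → [2, 11, 5, 18, 52, 8, 50, 59, 43]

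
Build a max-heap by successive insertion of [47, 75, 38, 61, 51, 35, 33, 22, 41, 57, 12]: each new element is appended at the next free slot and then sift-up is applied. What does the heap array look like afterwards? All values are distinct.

[75, 61, 38, 47, 57, 35, 33, 22, 41, 51, 12]

Insert 47:
  append 47 at index 0 → [47] (no swap needed)
Insert 75:
  append 75 at index 1 → [47, 75]
  75 > parent 47 at index 0, swap → [75, 47]
Insert 38:
  append 38 at index 2 → [75, 47, 38] (no swap needed)
Insert 61:
  append 61 at index 3 → [75, 47, 38, 61]
  61 > parent 47 at index 1, swap → [75, 61, 38, 47]
Insert 51:
  append 51 at index 4 → [75, 61, 38, 47, 51] (no swap needed)
Insert 35:
  append 35 at index 5 → [75, 61, 38, 47, 51, 35] (no swap needed)
Insert 33:
  append 33 at index 6 → [75, 61, 38, 47, 51, 35, 33] (no swap needed)
Insert 22:
  append 22 at index 7 → [75, 61, 38, 47, 51, 35, 33, 22] (no swap needed)
Insert 41:
  append 41 at index 8 → [75, 61, 38, 47, 51, 35, 33, 22, 41] (no swap needed)
Insert 57:
  append 57 at index 9 → [75, 61, 38, 47, 51, 35, 33, 22, 41, 57]
  57 > parent 51 at index 4, swap → [75, 61, 38, 47, 57, 35, 33, 22, 41, 51]
Insert 12:
  append 12 at index 10 → [75, 61, 38, 47, 57, 35, 33, 22, 41, 51, 12] (no swap needed)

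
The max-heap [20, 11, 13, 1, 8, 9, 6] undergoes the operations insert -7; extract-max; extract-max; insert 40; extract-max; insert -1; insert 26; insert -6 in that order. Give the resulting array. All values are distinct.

insert -7:
  append -7 at index 7 → [20, 11, 13, 1, 8, 9, 6, -7] (no swap needed)
extract-max → returns 20:
  remove root 20; move last element -7 to root → [-7, 11, 13, 1, 8, 9, 6]
  -7 vs larger child 13 at index 2, swap → [13, 11, -7, 1, 8, 9, 6]
  -7 vs larger child 9 at index 5, swap → [13, 11, 9, 1, 8, -7, 6]
extract-max → returns 13:
  remove root 13; move last element 6 to root → [6, 11, 9, 1, 8, -7]
  6 vs larger child 11 at index 1, swap → [11, 6, 9, 1, 8, -7]
  6 vs larger child 8 at index 4, swap → [11, 8, 9, 1, 6, -7]
insert 40:
  append 40 at index 6 → [11, 8, 9, 1, 6, -7, 40]
  40 > parent 9 at index 2, swap → [11, 8, 40, 1, 6, -7, 9]
  40 > parent 11 at index 0, swap → [40, 8, 11, 1, 6, -7, 9]
extract-max → returns 40:
  remove root 40; move last element 9 to root → [9, 8, 11, 1, 6, -7]
  9 vs larger child 11 at index 2, swap → [11, 8, 9, 1, 6, -7]
insert -1:
  append -1 at index 6 → [11, 8, 9, 1, 6, -7, -1] (no swap needed)
insert 26:
  append 26 at index 7 → [11, 8, 9, 1, 6, -7, -1, 26]
  26 > parent 1 at index 3, swap → [11, 8, 9, 26, 6, -7, -1, 1]
  26 > parent 8 at index 1, swap → [11, 26, 9, 8, 6, -7, -1, 1]
  26 > parent 11 at index 0, swap → [26, 11, 9, 8, 6, -7, -1, 1]
insert -6:
  append -6 at index 8 → [26, 11, 9, 8, 6, -7, -1, 1, -6] (no swap needed)

[26, 11, 9, 8, 6, -7, -1, 1, -6]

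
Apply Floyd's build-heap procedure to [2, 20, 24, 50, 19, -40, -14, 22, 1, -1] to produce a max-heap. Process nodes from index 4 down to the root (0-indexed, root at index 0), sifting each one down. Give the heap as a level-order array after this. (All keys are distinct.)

[50, 22, 24, 20, 19, -40, -14, 2, 1, -1]

sift down from index 4: already satisfies heap property
sift down from index 3: already satisfies heap property
sift down from index 2: already satisfies heap property
sift down from index 1:
  20 vs larger child 50 at index 3, swap → [2, 50, 24, 20, 19, -40, -14, 22, 1, -1]
  20 vs larger child 22 at index 7, swap → [2, 50, 24, 22, 19, -40, -14, 20, 1, -1]
sift down from index 0:
  2 vs larger child 50 at index 1, swap → [50, 2, 24, 22, 19, -40, -14, 20, 1, -1]
  2 vs larger child 22 at index 3, swap → [50, 22, 24, 2, 19, -40, -14, 20, 1, -1]
  2 vs larger child 20 at index 7, swap → [50, 22, 24, 20, 19, -40, -14, 2, 1, -1]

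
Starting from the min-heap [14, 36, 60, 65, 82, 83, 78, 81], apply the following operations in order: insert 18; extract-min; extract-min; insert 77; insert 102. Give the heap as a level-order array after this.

[36, 65, 60, 77, 82, 83, 78, 81, 102]

insert 18:
  append 18 at index 8 → [14, 36, 60, 65, 82, 83, 78, 81, 18]
  18 < parent 65 at index 3, swap → [14, 36, 60, 18, 82, 83, 78, 81, 65]
  18 < parent 36 at index 1, swap → [14, 18, 60, 36, 82, 83, 78, 81, 65]
extract-min → returns 14:
  remove root 14; move last element 65 to root → [65, 18, 60, 36, 82, 83, 78, 81]
  65 vs smaller child 18 at index 1, swap → [18, 65, 60, 36, 82, 83, 78, 81]
  65 vs smaller child 36 at index 3, swap → [18, 36, 60, 65, 82, 83, 78, 81]
extract-min → returns 18:
  remove root 18; move last element 81 to root → [81, 36, 60, 65, 82, 83, 78]
  81 vs smaller child 36 at index 1, swap → [36, 81, 60, 65, 82, 83, 78]
  81 vs smaller child 65 at index 3, swap → [36, 65, 60, 81, 82, 83, 78]
insert 77:
  append 77 at index 7 → [36, 65, 60, 81, 82, 83, 78, 77]
  77 < parent 81 at index 3, swap → [36, 65, 60, 77, 82, 83, 78, 81]
insert 102:
  append 102 at index 8 → [36, 65, 60, 77, 82, 83, 78, 81, 102] (no swap needed)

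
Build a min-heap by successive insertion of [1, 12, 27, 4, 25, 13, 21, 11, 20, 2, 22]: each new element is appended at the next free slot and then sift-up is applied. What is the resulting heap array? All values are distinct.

Insert 1:
  append 1 at index 0 → [1] (no swap needed)
Insert 12:
  append 12 at index 1 → [1, 12] (no swap needed)
Insert 27:
  append 27 at index 2 → [1, 12, 27] (no swap needed)
Insert 4:
  append 4 at index 3 → [1, 12, 27, 4]
  4 < parent 12 at index 1, swap → [1, 4, 27, 12]
Insert 25:
  append 25 at index 4 → [1, 4, 27, 12, 25] (no swap needed)
Insert 13:
  append 13 at index 5 → [1, 4, 27, 12, 25, 13]
  13 < parent 27 at index 2, swap → [1, 4, 13, 12, 25, 27]
Insert 21:
  append 21 at index 6 → [1, 4, 13, 12, 25, 27, 21] (no swap needed)
Insert 11:
  append 11 at index 7 → [1, 4, 13, 12, 25, 27, 21, 11]
  11 < parent 12 at index 3, swap → [1, 4, 13, 11, 25, 27, 21, 12]
Insert 20:
  append 20 at index 8 → [1, 4, 13, 11, 25, 27, 21, 12, 20] (no swap needed)
Insert 2:
  append 2 at index 9 → [1, 4, 13, 11, 25, 27, 21, 12, 20, 2]
  2 < parent 25 at index 4, swap → [1, 4, 13, 11, 2, 27, 21, 12, 20, 25]
  2 < parent 4 at index 1, swap → [1, 2, 13, 11, 4, 27, 21, 12, 20, 25]
Insert 22:
  append 22 at index 10 → [1, 2, 13, 11, 4, 27, 21, 12, 20, 25, 22] (no swap needed)

[1, 2, 13, 11, 4, 27, 21, 12, 20, 25, 22]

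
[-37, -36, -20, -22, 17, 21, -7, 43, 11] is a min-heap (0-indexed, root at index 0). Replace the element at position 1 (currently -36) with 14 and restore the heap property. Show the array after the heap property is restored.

set index 1 from -36 to 14 → [-37, 14, -20, -22, 17, 21, -7, 43, 11]
14 vs smaller child -22 at index 3, swap → [-37, -22, -20, 14, 17, 21, -7, 43, 11]
14 vs smaller child 11 at index 8, swap → [-37, -22, -20, 11, 17, 21, -7, 43, 14]

[-37, -22, -20, 11, 17, 21, -7, 43, 14]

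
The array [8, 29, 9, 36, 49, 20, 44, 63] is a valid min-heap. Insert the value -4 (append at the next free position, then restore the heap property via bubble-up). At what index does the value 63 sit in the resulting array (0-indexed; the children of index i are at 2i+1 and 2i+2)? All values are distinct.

append -4 at index 8 → [8, 29, 9, 36, 49, 20, 44, 63, -4]
-4 < parent 36 at index 3, swap → [8, 29, 9, -4, 49, 20, 44, 63, 36]
-4 < parent 29 at index 1, swap → [8, -4, 9, 29, 49, 20, 44, 63, 36]
-4 < parent 8 at index 0, swap → [-4, 8, 9, 29, 49, 20, 44, 63, 36]
resulting array: [-4, 8, 9, 29, 49, 20, 44, 63, 36]

7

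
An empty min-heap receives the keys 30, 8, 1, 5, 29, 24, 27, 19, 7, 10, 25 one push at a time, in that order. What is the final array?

Insert 30:
  append 30 at index 0 → [30] (no swap needed)
Insert 8:
  append 8 at index 1 → [30, 8]
  8 < parent 30 at index 0, swap → [8, 30]
Insert 1:
  append 1 at index 2 → [8, 30, 1]
  1 < parent 8 at index 0, swap → [1, 30, 8]
Insert 5:
  append 5 at index 3 → [1, 30, 8, 5]
  5 < parent 30 at index 1, swap → [1, 5, 8, 30]
Insert 29:
  append 29 at index 4 → [1, 5, 8, 30, 29] (no swap needed)
Insert 24:
  append 24 at index 5 → [1, 5, 8, 30, 29, 24] (no swap needed)
Insert 27:
  append 27 at index 6 → [1, 5, 8, 30, 29, 24, 27] (no swap needed)
Insert 19:
  append 19 at index 7 → [1, 5, 8, 30, 29, 24, 27, 19]
  19 < parent 30 at index 3, swap → [1, 5, 8, 19, 29, 24, 27, 30]
Insert 7:
  append 7 at index 8 → [1, 5, 8, 19, 29, 24, 27, 30, 7]
  7 < parent 19 at index 3, swap → [1, 5, 8, 7, 29, 24, 27, 30, 19]
Insert 10:
  append 10 at index 9 → [1, 5, 8, 7, 29, 24, 27, 30, 19, 10]
  10 < parent 29 at index 4, swap → [1, 5, 8, 7, 10, 24, 27, 30, 19, 29]
Insert 25:
  append 25 at index 10 → [1, 5, 8, 7, 10, 24, 27, 30, 19, 29, 25] (no swap needed)

[1, 5, 8, 7, 10, 24, 27, 30, 19, 29, 25]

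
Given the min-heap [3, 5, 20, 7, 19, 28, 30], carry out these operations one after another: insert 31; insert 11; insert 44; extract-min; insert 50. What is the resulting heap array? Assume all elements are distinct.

[5, 7, 20, 11, 19, 28, 30, 31, 44, 50]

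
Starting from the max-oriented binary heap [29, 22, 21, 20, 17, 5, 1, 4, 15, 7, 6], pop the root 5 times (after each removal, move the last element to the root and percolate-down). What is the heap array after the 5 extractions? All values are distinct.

extract-max #1 returns 29:
  remove root 29; move last element 6 to root → [6, 22, 21, 20, 17, 5, 1, 4, 15, 7]
  6 vs larger child 22 at index 1, swap → [22, 6, 21, 20, 17, 5, 1, 4, 15, 7]
  6 vs larger child 20 at index 3, swap → [22, 20, 21, 6, 17, 5, 1, 4, 15, 7]
  6 vs larger child 15 at index 8, swap → [22, 20, 21, 15, 17, 5, 1, 4, 6, 7]
extract-max #2 returns 22:
  remove root 22; move last element 7 to root → [7, 20, 21, 15, 17, 5, 1, 4, 6]
  7 vs larger child 21 at index 2, swap → [21, 20, 7, 15, 17, 5, 1, 4, 6]
extract-max #3 returns 21:
  remove root 21; move last element 6 to root → [6, 20, 7, 15, 17, 5, 1, 4]
  6 vs larger child 20 at index 1, swap → [20, 6, 7, 15, 17, 5, 1, 4]
  6 vs larger child 17 at index 4, swap → [20, 17, 7, 15, 6, 5, 1, 4]
extract-max #4 returns 20:
  remove root 20; move last element 4 to root → [4, 17, 7, 15, 6, 5, 1]
  4 vs larger child 17 at index 1, swap → [17, 4, 7, 15, 6, 5, 1]
  4 vs larger child 15 at index 3, swap → [17, 15, 7, 4, 6, 5, 1]
extract-max #5 returns 17:
  remove root 17; move last element 1 to root → [1, 15, 7, 4, 6, 5]
  1 vs larger child 15 at index 1, swap → [15, 1, 7, 4, 6, 5]
  1 vs larger child 6 at index 4, swap → [15, 6, 7, 4, 1, 5]

[15, 6, 7, 4, 1, 5]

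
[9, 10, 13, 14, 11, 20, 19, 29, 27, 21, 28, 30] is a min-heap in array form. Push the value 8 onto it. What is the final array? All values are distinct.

[8, 10, 9, 14, 11, 13, 19, 29, 27, 21, 28, 30, 20]

append 8 at index 12 → [9, 10, 13, 14, 11, 20, 19, 29, 27, 21, 28, 30, 8]
8 < parent 20 at index 5, swap → [9, 10, 13, 14, 11, 8, 19, 29, 27, 21, 28, 30, 20]
8 < parent 13 at index 2, swap → [9, 10, 8, 14, 11, 13, 19, 29, 27, 21, 28, 30, 20]
8 < parent 9 at index 0, swap → [8, 10, 9, 14, 11, 13, 19, 29, 27, 21, 28, 30, 20]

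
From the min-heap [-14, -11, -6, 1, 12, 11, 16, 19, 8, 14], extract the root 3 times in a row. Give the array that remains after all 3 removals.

[1, 8, 11, 19, 12, 14, 16]

extract-min #1 returns -14:
  remove root -14; move last element 14 to root → [14, -11, -6, 1, 12, 11, 16, 19, 8]
  14 vs smaller child -11 at index 1, swap → [-11, 14, -6, 1, 12, 11, 16, 19, 8]
  14 vs smaller child 1 at index 3, swap → [-11, 1, -6, 14, 12, 11, 16, 19, 8]
  14 vs smaller child 8 at index 8, swap → [-11, 1, -6, 8, 12, 11, 16, 19, 14]
extract-min #2 returns -11:
  remove root -11; move last element 14 to root → [14, 1, -6, 8, 12, 11, 16, 19]
  14 vs smaller child -6 at index 2, swap → [-6, 1, 14, 8, 12, 11, 16, 19]
  14 vs smaller child 11 at index 5, swap → [-6, 1, 11, 8, 12, 14, 16, 19]
extract-min #3 returns -6:
  remove root -6; move last element 19 to root → [19, 1, 11, 8, 12, 14, 16]
  19 vs smaller child 1 at index 1, swap → [1, 19, 11, 8, 12, 14, 16]
  19 vs smaller child 8 at index 3, swap → [1, 8, 11, 19, 12, 14, 16]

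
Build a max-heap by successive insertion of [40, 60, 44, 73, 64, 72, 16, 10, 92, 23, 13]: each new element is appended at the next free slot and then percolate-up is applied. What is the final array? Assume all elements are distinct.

Insert 40:
  append 40 at index 0 → [40] (no swap needed)
Insert 60:
  append 60 at index 1 → [40, 60]
  60 > parent 40 at index 0, swap → [60, 40]
Insert 44:
  append 44 at index 2 → [60, 40, 44] (no swap needed)
Insert 73:
  append 73 at index 3 → [60, 40, 44, 73]
  73 > parent 40 at index 1, swap → [60, 73, 44, 40]
  73 > parent 60 at index 0, swap → [73, 60, 44, 40]
Insert 64:
  append 64 at index 4 → [73, 60, 44, 40, 64]
  64 > parent 60 at index 1, swap → [73, 64, 44, 40, 60]
Insert 72:
  append 72 at index 5 → [73, 64, 44, 40, 60, 72]
  72 > parent 44 at index 2, swap → [73, 64, 72, 40, 60, 44]
Insert 16:
  append 16 at index 6 → [73, 64, 72, 40, 60, 44, 16] (no swap needed)
Insert 10:
  append 10 at index 7 → [73, 64, 72, 40, 60, 44, 16, 10] (no swap needed)
Insert 92:
  append 92 at index 8 → [73, 64, 72, 40, 60, 44, 16, 10, 92]
  92 > parent 40 at index 3, swap → [73, 64, 72, 92, 60, 44, 16, 10, 40]
  92 > parent 64 at index 1, swap → [73, 92, 72, 64, 60, 44, 16, 10, 40]
  92 > parent 73 at index 0, swap → [92, 73, 72, 64, 60, 44, 16, 10, 40]
Insert 23:
  append 23 at index 9 → [92, 73, 72, 64, 60, 44, 16, 10, 40, 23] (no swap needed)
Insert 13:
  append 13 at index 10 → [92, 73, 72, 64, 60, 44, 16, 10, 40, 23, 13] (no swap needed)

[92, 73, 72, 64, 60, 44, 16, 10, 40, 23, 13]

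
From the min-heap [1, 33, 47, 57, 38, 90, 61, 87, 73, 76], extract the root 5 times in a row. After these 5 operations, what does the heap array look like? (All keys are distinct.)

[61, 73, 90, 87, 76]

extract-min #1 returns 1:
  remove root 1; move last element 76 to root → [76, 33, 47, 57, 38, 90, 61, 87, 73]
  76 vs smaller child 33 at index 1, swap → [33, 76, 47, 57, 38, 90, 61, 87, 73]
  76 vs smaller child 38 at index 4, swap → [33, 38, 47, 57, 76, 90, 61, 87, 73]
extract-min #2 returns 33:
  remove root 33; move last element 73 to root → [73, 38, 47, 57, 76, 90, 61, 87]
  73 vs smaller child 38 at index 1, swap → [38, 73, 47, 57, 76, 90, 61, 87]
  73 vs smaller child 57 at index 3, swap → [38, 57, 47, 73, 76, 90, 61, 87]
extract-min #3 returns 38:
  remove root 38; move last element 87 to root → [87, 57, 47, 73, 76, 90, 61]
  87 vs smaller child 47 at index 2, swap → [47, 57, 87, 73, 76, 90, 61]
  87 vs smaller child 61 at index 6, swap → [47, 57, 61, 73, 76, 90, 87]
extract-min #4 returns 47:
  remove root 47; move last element 87 to root → [87, 57, 61, 73, 76, 90]
  87 vs smaller child 57 at index 1, swap → [57, 87, 61, 73, 76, 90]
  87 vs smaller child 73 at index 3, swap → [57, 73, 61, 87, 76, 90]
extract-min #5 returns 57:
  remove root 57; move last element 90 to root → [90, 73, 61, 87, 76]
  90 vs smaller child 61 at index 2, swap → [61, 73, 90, 87, 76]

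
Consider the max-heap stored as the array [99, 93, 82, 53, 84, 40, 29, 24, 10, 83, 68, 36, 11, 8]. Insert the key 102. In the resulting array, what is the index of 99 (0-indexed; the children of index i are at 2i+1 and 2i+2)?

2

append 102 at index 14 → [99, 93, 82, 53, 84, 40, 29, 24, 10, 83, 68, 36, 11, 8, 102]
102 > parent 29 at index 6, swap → [99, 93, 82, 53, 84, 40, 102, 24, 10, 83, 68, 36, 11, 8, 29]
102 > parent 82 at index 2, swap → [99, 93, 102, 53, 84, 40, 82, 24, 10, 83, 68, 36, 11, 8, 29]
102 > parent 99 at index 0, swap → [102, 93, 99, 53, 84, 40, 82, 24, 10, 83, 68, 36, 11, 8, 29]
resulting array: [102, 93, 99, 53, 84, 40, 82, 24, 10, 83, 68, 36, 11, 8, 29]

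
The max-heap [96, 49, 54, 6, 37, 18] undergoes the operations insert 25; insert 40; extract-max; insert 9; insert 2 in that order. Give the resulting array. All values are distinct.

[54, 49, 25, 40, 37, 18, 6, 9, 2]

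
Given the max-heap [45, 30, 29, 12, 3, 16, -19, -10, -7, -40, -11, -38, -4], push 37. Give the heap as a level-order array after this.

[45, 30, 37, 12, 3, 16, 29, -10, -7, -40, -11, -38, -4, -19]

append 37 at index 13 → [45, 30, 29, 12, 3, 16, -19, -10, -7, -40, -11, -38, -4, 37]
37 > parent -19 at index 6, swap → [45, 30, 29, 12, 3, 16, 37, -10, -7, -40, -11, -38, -4, -19]
37 > parent 29 at index 2, swap → [45, 30, 37, 12, 3, 16, 29, -10, -7, -40, -11, -38, -4, -19]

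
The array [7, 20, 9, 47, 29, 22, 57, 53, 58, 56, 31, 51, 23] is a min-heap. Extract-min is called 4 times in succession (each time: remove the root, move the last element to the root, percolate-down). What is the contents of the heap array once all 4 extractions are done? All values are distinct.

extract-min #1 returns 7:
  remove root 7; move last element 23 to root → [23, 20, 9, 47, 29, 22, 57, 53, 58, 56, 31, 51]
  23 vs smaller child 9 at index 2, swap → [9, 20, 23, 47, 29, 22, 57, 53, 58, 56, 31, 51]
  23 vs smaller child 22 at index 5, swap → [9, 20, 22, 47, 29, 23, 57, 53, 58, 56, 31, 51]
extract-min #2 returns 9:
  remove root 9; move last element 51 to root → [51, 20, 22, 47, 29, 23, 57, 53, 58, 56, 31]
  51 vs smaller child 20 at index 1, swap → [20, 51, 22, 47, 29, 23, 57, 53, 58, 56, 31]
  51 vs smaller child 29 at index 4, swap → [20, 29, 22, 47, 51, 23, 57, 53, 58, 56, 31]
  51 vs smaller child 31 at index 10, swap → [20, 29, 22, 47, 31, 23, 57, 53, 58, 56, 51]
extract-min #3 returns 20:
  remove root 20; move last element 51 to root → [51, 29, 22, 47, 31, 23, 57, 53, 58, 56]
  51 vs smaller child 22 at index 2, swap → [22, 29, 51, 47, 31, 23, 57, 53, 58, 56]
  51 vs smaller child 23 at index 5, swap → [22, 29, 23, 47, 31, 51, 57, 53, 58, 56]
extract-min #4 returns 22:
  remove root 22; move last element 56 to root → [56, 29, 23, 47, 31, 51, 57, 53, 58]
  56 vs smaller child 23 at index 2, swap → [23, 29, 56, 47, 31, 51, 57, 53, 58]
  56 vs smaller child 51 at index 5, swap → [23, 29, 51, 47, 31, 56, 57, 53, 58]

[23, 29, 51, 47, 31, 56, 57, 53, 58]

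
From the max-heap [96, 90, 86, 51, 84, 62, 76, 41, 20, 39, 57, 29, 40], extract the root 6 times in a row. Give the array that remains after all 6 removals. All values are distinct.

[57, 51, 39, 41, 40, 20, 29]

extract-max #1 returns 96:
  remove root 96; move last element 40 to root → [40, 90, 86, 51, 84, 62, 76, 41, 20, 39, 57, 29]
  40 vs larger child 90 at index 1, swap → [90, 40, 86, 51, 84, 62, 76, 41, 20, 39, 57, 29]
  40 vs larger child 84 at index 4, swap → [90, 84, 86, 51, 40, 62, 76, 41, 20, 39, 57, 29]
  40 vs larger child 57 at index 10, swap → [90, 84, 86, 51, 57, 62, 76, 41, 20, 39, 40, 29]
extract-max #2 returns 90:
  remove root 90; move last element 29 to root → [29, 84, 86, 51, 57, 62, 76, 41, 20, 39, 40]
  29 vs larger child 86 at index 2, swap → [86, 84, 29, 51, 57, 62, 76, 41, 20, 39, 40]
  29 vs larger child 76 at index 6, swap → [86, 84, 76, 51, 57, 62, 29, 41, 20, 39, 40]
extract-max #3 returns 86:
  remove root 86; move last element 40 to root → [40, 84, 76, 51, 57, 62, 29, 41, 20, 39]
  40 vs larger child 84 at index 1, swap → [84, 40, 76, 51, 57, 62, 29, 41, 20, 39]
  40 vs larger child 57 at index 4, swap → [84, 57, 76, 51, 40, 62, 29, 41, 20, 39]
extract-max #4 returns 84:
  remove root 84; move last element 39 to root → [39, 57, 76, 51, 40, 62, 29, 41, 20]
  39 vs larger child 76 at index 2, swap → [76, 57, 39, 51, 40, 62, 29, 41, 20]
  39 vs larger child 62 at index 5, swap → [76, 57, 62, 51, 40, 39, 29, 41, 20]
extract-max #5 returns 76:
  remove root 76; move last element 20 to root → [20, 57, 62, 51, 40, 39, 29, 41]
  20 vs larger child 62 at index 2, swap → [62, 57, 20, 51, 40, 39, 29, 41]
  20 vs larger child 39 at index 5, swap → [62, 57, 39, 51, 40, 20, 29, 41]
extract-max #6 returns 62:
  remove root 62; move last element 41 to root → [41, 57, 39, 51, 40, 20, 29]
  41 vs larger child 57 at index 1, swap → [57, 41, 39, 51, 40, 20, 29]
  41 vs larger child 51 at index 3, swap → [57, 51, 39, 41, 40, 20, 29]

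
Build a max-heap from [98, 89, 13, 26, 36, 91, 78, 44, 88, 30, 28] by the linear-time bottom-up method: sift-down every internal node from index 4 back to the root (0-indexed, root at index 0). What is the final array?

sift down from index 4: already satisfies heap property
sift down from index 3:
  26 vs larger child 88 at index 8, swap → [98, 89, 13, 88, 36, 91, 78, 44, 26, 30, 28]
sift down from index 2:
  13 vs larger child 91 at index 5, swap → [98, 89, 91, 88, 36, 13, 78, 44, 26, 30, 28]
sift down from index 1: already satisfies heap property
sift down from index 0: already satisfies heap property

[98, 89, 91, 88, 36, 13, 78, 44, 26, 30, 28]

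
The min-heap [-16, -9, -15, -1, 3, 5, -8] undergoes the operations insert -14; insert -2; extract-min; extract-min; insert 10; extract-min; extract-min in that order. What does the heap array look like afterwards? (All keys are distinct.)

insert -14:
  append -14 at index 7 → [-16, -9, -15, -1, 3, 5, -8, -14]
  -14 < parent -1 at index 3, swap → [-16, -9, -15, -14, 3, 5, -8, -1]
  -14 < parent -9 at index 1, swap → [-16, -14, -15, -9, 3, 5, -8, -1]
insert -2:
  append -2 at index 8 → [-16, -14, -15, -9, 3, 5, -8, -1, -2] (no swap needed)
extract-min → returns -16:
  remove root -16; move last element -2 to root → [-2, -14, -15, -9, 3, 5, -8, -1]
  -2 vs smaller child -15 at index 2, swap → [-15, -14, -2, -9, 3, 5, -8, -1]
  -2 vs smaller child -8 at index 6, swap → [-15, -14, -8, -9, 3, 5, -2, -1]
extract-min → returns -15:
  remove root -15; move last element -1 to root → [-1, -14, -8, -9, 3, 5, -2]
  -1 vs smaller child -14 at index 1, swap → [-14, -1, -8, -9, 3, 5, -2]
  -1 vs smaller child -9 at index 3, swap → [-14, -9, -8, -1, 3, 5, -2]
insert 10:
  append 10 at index 7 → [-14, -9, -8, -1, 3, 5, -2, 10] (no swap needed)
extract-min → returns -14:
  remove root -14; move last element 10 to root → [10, -9, -8, -1, 3, 5, -2]
  10 vs smaller child -9 at index 1, swap → [-9, 10, -8, -1, 3, 5, -2]
  10 vs smaller child -1 at index 3, swap → [-9, -1, -8, 10, 3, 5, -2]
extract-min → returns -9:
  remove root -9; move last element -2 to root → [-2, -1, -8, 10, 3, 5]
  -2 vs smaller child -8 at index 2, swap → [-8, -1, -2, 10, 3, 5]

[-8, -1, -2, 10, 3, 5]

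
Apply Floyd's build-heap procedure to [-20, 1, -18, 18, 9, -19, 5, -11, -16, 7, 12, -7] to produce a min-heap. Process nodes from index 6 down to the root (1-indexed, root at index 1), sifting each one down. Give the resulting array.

[-20, -16, -19, -11, 7, -18, 5, 1, 18, 9, 12, -7]

sift down from index 6: already satisfies heap property
sift down from index 5:
  9 vs smaller child 7 at index 10, swap → [-20, 1, -18, 18, 7, -19, 5, -11, -16, 9, 12, -7]
sift down from index 4:
  18 vs smaller child -16 at index 9, swap → [-20, 1, -18, -16, 7, -19, 5, -11, 18, 9, 12, -7]
sift down from index 3:
  -18 vs smaller child -19 at index 6, swap → [-20, 1, -19, -16, 7, -18, 5, -11, 18, 9, 12, -7]
sift down from index 2:
  1 vs smaller child -16 at index 4, swap → [-20, -16, -19, 1, 7, -18, 5, -11, 18, 9, 12, -7]
  1 vs smaller child -11 at index 8, swap → [-20, -16, -19, -11, 7, -18, 5, 1, 18, 9, 12, -7]
sift down from index 1: already satisfies heap property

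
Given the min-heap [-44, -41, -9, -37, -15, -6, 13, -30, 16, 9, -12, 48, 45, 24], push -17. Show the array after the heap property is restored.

append -17 at index 14 → [-44, -41, -9, -37, -15, -6, 13, -30, 16, 9, -12, 48, 45, 24, -17]
-17 < parent 13 at index 6, swap → [-44, -41, -9, -37, -15, -6, -17, -30, 16, 9, -12, 48, 45, 24, 13]
-17 < parent -9 at index 2, swap → [-44, -41, -17, -37, -15, -6, -9, -30, 16, 9, -12, 48, 45, 24, 13]

[-44, -41, -17, -37, -15, -6, -9, -30, 16, 9, -12, 48, 45, 24, 13]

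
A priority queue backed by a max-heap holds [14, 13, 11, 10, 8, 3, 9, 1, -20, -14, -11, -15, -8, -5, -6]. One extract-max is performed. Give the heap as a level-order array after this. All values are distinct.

remove root 14; move last element -6 to root → [-6, 13, 11, 10, 8, 3, 9, 1, -20, -14, -11, -15, -8, -5]
-6 vs larger child 13 at index 1, swap → [13, -6, 11, 10, 8, 3, 9, 1, -20, -14, -11, -15, -8, -5]
-6 vs larger child 10 at index 3, swap → [13, 10, 11, -6, 8, 3, 9, 1, -20, -14, -11, -15, -8, -5]
-6 vs larger child 1 at index 7, swap → [13, 10, 11, 1, 8, 3, 9, -6, -20, -14, -11, -15, -8, -5]

[13, 10, 11, 1, 8, 3, 9, -6, -20, -14, -11, -15, -8, -5]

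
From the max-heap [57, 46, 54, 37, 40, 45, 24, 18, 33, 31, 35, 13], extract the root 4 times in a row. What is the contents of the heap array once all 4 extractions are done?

extract-max #1 returns 57:
  remove root 57; move last element 13 to root → [13, 46, 54, 37, 40, 45, 24, 18, 33, 31, 35]
  13 vs larger child 54 at index 2, swap → [54, 46, 13, 37, 40, 45, 24, 18, 33, 31, 35]
  13 vs larger child 45 at index 5, swap → [54, 46, 45, 37, 40, 13, 24, 18, 33, 31, 35]
extract-max #2 returns 54:
  remove root 54; move last element 35 to root → [35, 46, 45, 37, 40, 13, 24, 18, 33, 31]
  35 vs larger child 46 at index 1, swap → [46, 35, 45, 37, 40, 13, 24, 18, 33, 31]
  35 vs larger child 40 at index 4, swap → [46, 40, 45, 37, 35, 13, 24, 18, 33, 31]
extract-max #3 returns 46:
  remove root 46; move last element 31 to root → [31, 40, 45, 37, 35, 13, 24, 18, 33]
  31 vs larger child 45 at index 2, swap → [45, 40, 31, 37, 35, 13, 24, 18, 33]
extract-max #4 returns 45:
  remove root 45; move last element 33 to root → [33, 40, 31, 37, 35, 13, 24, 18]
  33 vs larger child 40 at index 1, swap → [40, 33, 31, 37, 35, 13, 24, 18]
  33 vs larger child 37 at index 3, swap → [40, 37, 31, 33, 35, 13, 24, 18]

[40, 37, 31, 33, 35, 13, 24, 18]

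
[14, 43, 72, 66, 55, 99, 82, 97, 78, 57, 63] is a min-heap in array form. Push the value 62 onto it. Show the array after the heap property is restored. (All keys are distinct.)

append 62 at index 11 → [14, 43, 72, 66, 55, 99, 82, 97, 78, 57, 63, 62]
62 < parent 99 at index 5, swap → [14, 43, 72, 66, 55, 62, 82, 97, 78, 57, 63, 99]
62 < parent 72 at index 2, swap → [14, 43, 62, 66, 55, 72, 82, 97, 78, 57, 63, 99]

[14, 43, 62, 66, 55, 72, 82, 97, 78, 57, 63, 99]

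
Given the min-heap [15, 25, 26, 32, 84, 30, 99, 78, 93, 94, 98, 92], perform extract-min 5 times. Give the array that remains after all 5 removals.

[78, 84, 94, 92, 93, 98, 99]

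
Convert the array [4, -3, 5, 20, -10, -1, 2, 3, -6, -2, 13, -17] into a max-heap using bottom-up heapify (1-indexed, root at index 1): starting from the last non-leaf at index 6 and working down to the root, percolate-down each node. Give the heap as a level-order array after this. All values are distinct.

sift down from index 6: already satisfies heap property
sift down from index 5:
  -10 vs larger child 13 at index 11, swap → [4, -3, 5, 20, 13, -1, 2, 3, -6, -2, -10, -17]
sift down from index 4: already satisfies heap property
sift down from index 3: already satisfies heap property
sift down from index 2:
  -3 vs larger child 20 at index 4, swap → [4, 20, 5, -3, 13, -1, 2, 3, -6, -2, -10, -17]
  -3 vs larger child 3 at index 8, swap → [4, 20, 5, 3, 13, -1, 2, -3, -6, -2, -10, -17]
sift down from index 1:
  4 vs larger child 20 at index 2, swap → [20, 4, 5, 3, 13, -1, 2, -3, -6, -2, -10, -17]
  4 vs larger child 13 at index 5, swap → [20, 13, 5, 3, 4, -1, 2, -3, -6, -2, -10, -17]

[20, 13, 5, 3, 4, -1, 2, -3, -6, -2, -10, -17]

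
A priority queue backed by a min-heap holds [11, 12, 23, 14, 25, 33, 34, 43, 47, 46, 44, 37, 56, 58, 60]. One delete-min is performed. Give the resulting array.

[12, 14, 23, 43, 25, 33, 34, 60, 47, 46, 44, 37, 56, 58]

remove root 11; move last element 60 to root → [60, 12, 23, 14, 25, 33, 34, 43, 47, 46, 44, 37, 56, 58]
60 vs smaller child 12 at index 1, swap → [12, 60, 23, 14, 25, 33, 34, 43, 47, 46, 44, 37, 56, 58]
60 vs smaller child 14 at index 3, swap → [12, 14, 23, 60, 25, 33, 34, 43, 47, 46, 44, 37, 56, 58]
60 vs smaller child 43 at index 7, swap → [12, 14, 23, 43, 25, 33, 34, 60, 47, 46, 44, 37, 56, 58]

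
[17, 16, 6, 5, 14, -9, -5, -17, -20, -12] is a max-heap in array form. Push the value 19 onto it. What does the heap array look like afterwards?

append 19 at index 10 → [17, 16, 6, 5, 14, -9, -5, -17, -20, -12, 19]
19 > parent 14 at index 4, swap → [17, 16, 6, 5, 19, -9, -5, -17, -20, -12, 14]
19 > parent 16 at index 1, swap → [17, 19, 6, 5, 16, -9, -5, -17, -20, -12, 14]
19 > parent 17 at index 0, swap → [19, 17, 6, 5, 16, -9, -5, -17, -20, -12, 14]

[19, 17, 6, 5, 16, -9, -5, -17, -20, -12, 14]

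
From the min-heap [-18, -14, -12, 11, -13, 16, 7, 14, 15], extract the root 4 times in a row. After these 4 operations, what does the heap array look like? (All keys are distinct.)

[7, 11, 16, 14, 15]

extract-min #1 returns -18:
  remove root -18; move last element 15 to root → [15, -14, -12, 11, -13, 16, 7, 14]
  15 vs smaller child -14 at index 1, swap → [-14, 15, -12, 11, -13, 16, 7, 14]
  15 vs smaller child -13 at index 4, swap → [-14, -13, -12, 11, 15, 16, 7, 14]
extract-min #2 returns -14:
  remove root -14; move last element 14 to root → [14, -13, -12, 11, 15, 16, 7]
  14 vs smaller child -13 at index 1, swap → [-13, 14, -12, 11, 15, 16, 7]
  14 vs smaller child 11 at index 3, swap → [-13, 11, -12, 14, 15, 16, 7]
extract-min #3 returns -13:
  remove root -13; move last element 7 to root → [7, 11, -12, 14, 15, 16]
  7 vs smaller child -12 at index 2, swap → [-12, 11, 7, 14, 15, 16]
extract-min #4 returns -12:
  remove root -12; move last element 16 to root → [16, 11, 7, 14, 15]
  16 vs smaller child 7 at index 2, swap → [7, 11, 16, 14, 15]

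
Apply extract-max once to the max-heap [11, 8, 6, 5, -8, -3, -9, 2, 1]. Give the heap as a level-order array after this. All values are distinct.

[8, 5, 6, 2, -8, -3, -9, 1]

remove root 11; move last element 1 to root → [1, 8, 6, 5, -8, -3, -9, 2]
1 vs larger child 8 at index 1, swap → [8, 1, 6, 5, -8, -3, -9, 2]
1 vs larger child 5 at index 3, swap → [8, 5, 6, 1, -8, -3, -9, 2]
1 vs only child 2 at index 7, swap → [8, 5, 6, 2, -8, -3, -9, 1]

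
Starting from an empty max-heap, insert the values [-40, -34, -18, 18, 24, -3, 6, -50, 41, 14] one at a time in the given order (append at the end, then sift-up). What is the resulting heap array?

Insert -40:
  append -40 at index 0 → [-40] (no swap needed)
Insert -34:
  append -34 at index 1 → [-40, -34]
  -34 > parent -40 at index 0, swap → [-34, -40]
Insert -18:
  append -18 at index 2 → [-34, -40, -18]
  -18 > parent -34 at index 0, swap → [-18, -40, -34]
Insert 18:
  append 18 at index 3 → [-18, -40, -34, 18]
  18 > parent -40 at index 1, swap → [-18, 18, -34, -40]
  18 > parent -18 at index 0, swap → [18, -18, -34, -40]
Insert 24:
  append 24 at index 4 → [18, -18, -34, -40, 24]
  24 > parent -18 at index 1, swap → [18, 24, -34, -40, -18]
  24 > parent 18 at index 0, swap → [24, 18, -34, -40, -18]
Insert -3:
  append -3 at index 5 → [24, 18, -34, -40, -18, -3]
  -3 > parent -34 at index 2, swap → [24, 18, -3, -40, -18, -34]
Insert 6:
  append 6 at index 6 → [24, 18, -3, -40, -18, -34, 6]
  6 > parent -3 at index 2, swap → [24, 18, 6, -40, -18, -34, -3]
Insert -50:
  append -50 at index 7 → [24, 18, 6, -40, -18, -34, -3, -50] (no swap needed)
Insert 41:
  append 41 at index 8 → [24, 18, 6, -40, -18, -34, -3, -50, 41]
  41 > parent -40 at index 3, swap → [24, 18, 6, 41, -18, -34, -3, -50, -40]
  41 > parent 18 at index 1, swap → [24, 41, 6, 18, -18, -34, -3, -50, -40]
  41 > parent 24 at index 0, swap → [41, 24, 6, 18, -18, -34, -3, -50, -40]
Insert 14:
  append 14 at index 9 → [41, 24, 6, 18, -18, -34, -3, -50, -40, 14]
  14 > parent -18 at index 4, swap → [41, 24, 6, 18, 14, -34, -3, -50, -40, -18]

[41, 24, 6, 18, 14, -34, -3, -50, -40, -18]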